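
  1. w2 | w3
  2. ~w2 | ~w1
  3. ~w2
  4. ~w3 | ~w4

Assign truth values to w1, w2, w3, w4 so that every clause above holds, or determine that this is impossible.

w1 ↦ 0; w2 ↦ 0; w3 ↦ 1; w4 ↦ 0

(~w2) alone gives w2 = 0.
(w3) alone gives w3 = 1.
(~w4) alone gives w4 = 0.
Every clause is now satisfied; w1 is unconstrained.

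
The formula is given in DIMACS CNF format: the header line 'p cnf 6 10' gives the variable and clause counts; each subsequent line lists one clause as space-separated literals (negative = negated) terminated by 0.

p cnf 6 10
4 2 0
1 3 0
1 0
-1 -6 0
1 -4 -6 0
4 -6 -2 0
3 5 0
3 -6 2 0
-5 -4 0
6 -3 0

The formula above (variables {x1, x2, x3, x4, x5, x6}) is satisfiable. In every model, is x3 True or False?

False

Suppose x3 = True.
The clause (x1) is unit, so x1 = True.
The clause (¬x6) is unit, so x6 = False.
But (x6) is also a unit clause — contradiction.
So every satisfying assignment has x3 = False.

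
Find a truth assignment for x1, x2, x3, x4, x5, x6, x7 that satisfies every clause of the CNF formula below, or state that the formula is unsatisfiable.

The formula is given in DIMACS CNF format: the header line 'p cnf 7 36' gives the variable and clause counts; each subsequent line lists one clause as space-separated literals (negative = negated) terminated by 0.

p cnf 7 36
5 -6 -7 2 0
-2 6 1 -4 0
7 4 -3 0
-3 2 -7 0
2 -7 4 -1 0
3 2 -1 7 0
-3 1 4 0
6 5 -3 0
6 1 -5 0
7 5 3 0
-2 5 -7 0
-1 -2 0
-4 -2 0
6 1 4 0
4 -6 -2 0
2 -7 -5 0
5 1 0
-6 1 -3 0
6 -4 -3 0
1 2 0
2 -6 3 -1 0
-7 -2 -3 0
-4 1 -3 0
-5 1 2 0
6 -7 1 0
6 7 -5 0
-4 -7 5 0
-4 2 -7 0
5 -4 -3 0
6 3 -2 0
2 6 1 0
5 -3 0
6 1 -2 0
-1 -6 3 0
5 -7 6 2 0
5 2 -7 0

Branch on x1: set x1 = True.
From the singleton clause (¬x2), x2 = False.
Branch on x3: set x3 = True.
From the singleton clause (¬x7), x7 = False.
From the singleton clause (x4), x4 = True.
From the singleton clause (x6), x6 = True.
From the singleton clause (x5), x5 = True.
All clauses are satisfied.

x1 ↦ True; x2 ↦ False; x3 ↦ True; x4 ↦ True; x5 ↦ True; x6 ↦ True; x7 ↦ False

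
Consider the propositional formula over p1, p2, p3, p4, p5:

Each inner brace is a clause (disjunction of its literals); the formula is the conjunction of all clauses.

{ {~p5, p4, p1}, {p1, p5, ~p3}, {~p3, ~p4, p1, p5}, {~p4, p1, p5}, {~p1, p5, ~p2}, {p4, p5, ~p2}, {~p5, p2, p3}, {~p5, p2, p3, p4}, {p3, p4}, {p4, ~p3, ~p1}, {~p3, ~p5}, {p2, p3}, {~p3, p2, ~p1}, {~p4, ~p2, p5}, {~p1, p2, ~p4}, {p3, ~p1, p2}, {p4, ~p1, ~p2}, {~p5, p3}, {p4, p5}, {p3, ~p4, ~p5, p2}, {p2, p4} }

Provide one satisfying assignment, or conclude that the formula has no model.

UNSATISFIABLE

Try p3 = 1.
Unit clause (~p5) forces p5 = 0.
Unit clause (p1) forces p1 = 1.
Unit clause (~p2) forces p2 = 0.
But (p2) is also a unit clause — contradiction.
Undo p3 and try p3 = 0.
Unit clause (p4) forces p4 = 1.
Unit clause (p2) forces p2 = 1.
Unit clause (p5) forces p5 = 1.
But (~p5) is also a unit clause — contradiction.
Neither p3 = 1 nor p3 = 0 works.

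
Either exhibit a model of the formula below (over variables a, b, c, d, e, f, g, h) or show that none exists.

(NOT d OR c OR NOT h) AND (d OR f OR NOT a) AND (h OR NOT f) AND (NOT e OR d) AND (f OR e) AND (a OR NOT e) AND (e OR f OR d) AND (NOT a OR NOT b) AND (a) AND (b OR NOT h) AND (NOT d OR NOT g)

Unit clause (a) forces a = true.
Unit clause (NOT b) forces b = false.
Unit clause (NOT h) forces h = false.
Unit clause (NOT f) forces f = false.
Unit clause (d) forces d = true.
Unit clause (e) forces e = true.
Unit clause (NOT g) forces g = false.
Every clause is now satisfied; c is unconstrained.

a: true; b: false; c: false; d: true; e: true; f: false; g: false; h: false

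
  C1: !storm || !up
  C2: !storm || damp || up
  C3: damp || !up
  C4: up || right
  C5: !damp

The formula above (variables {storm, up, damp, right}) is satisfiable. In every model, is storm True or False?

False

Suppose storm = true.
The clause (!up) is unit, so up = false.
The clause (damp) is unit, so damp = true.
But (!damp) is also a unit clause — contradiction.
So every satisfying assignment has storm = False.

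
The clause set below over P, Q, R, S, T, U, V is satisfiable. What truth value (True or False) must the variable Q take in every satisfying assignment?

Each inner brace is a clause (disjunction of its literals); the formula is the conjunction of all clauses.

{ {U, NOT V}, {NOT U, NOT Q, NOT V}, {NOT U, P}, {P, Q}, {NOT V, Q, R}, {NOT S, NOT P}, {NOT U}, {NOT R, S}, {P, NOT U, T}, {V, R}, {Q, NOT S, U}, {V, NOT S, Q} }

Suppose Q = false.
Unit clause (P) forces P = true.
Unit clause (NOT S) forces S = false.
Unit clause (NOT U) forces U = false.
Unit clause (NOT V) forces V = false.
Unit clause (NOT R) forces R = false.
But (R) is also a unit clause — contradiction.
So every satisfying assignment has Q = True.

True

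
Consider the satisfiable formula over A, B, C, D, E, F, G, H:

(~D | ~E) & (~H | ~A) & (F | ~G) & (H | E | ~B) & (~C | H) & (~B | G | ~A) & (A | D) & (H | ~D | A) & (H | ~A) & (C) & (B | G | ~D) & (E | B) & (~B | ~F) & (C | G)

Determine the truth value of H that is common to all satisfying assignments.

True

Suppose H = 0.
From the singleton clause (~C), C = 0.
That conflicts with the unit clause (C).
So every satisfying assignment has H = True.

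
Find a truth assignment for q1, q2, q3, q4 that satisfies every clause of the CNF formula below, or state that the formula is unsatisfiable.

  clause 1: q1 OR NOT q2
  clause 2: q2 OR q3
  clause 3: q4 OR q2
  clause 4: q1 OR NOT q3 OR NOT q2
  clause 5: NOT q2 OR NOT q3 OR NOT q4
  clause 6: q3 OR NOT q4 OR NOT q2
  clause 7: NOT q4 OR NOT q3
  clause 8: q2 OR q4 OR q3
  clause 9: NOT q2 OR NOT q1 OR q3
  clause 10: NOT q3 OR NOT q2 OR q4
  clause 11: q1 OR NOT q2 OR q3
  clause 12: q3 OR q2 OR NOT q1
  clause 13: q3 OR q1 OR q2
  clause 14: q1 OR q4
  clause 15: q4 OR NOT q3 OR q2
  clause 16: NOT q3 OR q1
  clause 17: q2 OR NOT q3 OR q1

UNSATISFIABLE

Suppose q1 = true.
Suppose q2 = true.
From the singleton clause (q3), q3 = true.
From the singleton clause (NOT q4), q4 = false.
Now (q4) is unsatisfied and unit — conflict.
That branch fails; take q2 = false instead.
From the singleton clause (q3), q3 = true.
From the singleton clause (q4), q4 = true.
Now (NOT q4) is unsatisfied and unit — conflict.
Neither q2 = true nor q2 = false works.
That branch fails; take q1 = false instead.
From the singleton clause (NOT q2), q2 = false.
From the singleton clause (q3), q3 = true.
Now (NOT q3) is unsatisfied and unit — conflict.
Neither q1 = true nor q1 = false works.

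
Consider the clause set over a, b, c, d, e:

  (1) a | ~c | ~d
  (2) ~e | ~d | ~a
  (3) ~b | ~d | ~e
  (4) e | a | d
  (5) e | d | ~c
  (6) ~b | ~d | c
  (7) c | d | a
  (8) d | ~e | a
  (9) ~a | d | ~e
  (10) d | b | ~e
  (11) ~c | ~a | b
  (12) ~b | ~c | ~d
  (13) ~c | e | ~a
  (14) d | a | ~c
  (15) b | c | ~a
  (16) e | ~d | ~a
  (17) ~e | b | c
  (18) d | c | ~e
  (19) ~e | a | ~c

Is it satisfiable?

Yes

Branch on a: set a = 0.
Branch on c: set c = 0.
(d) alone gives d = 1.
(~b) alone gives b = 0.
(~e) alone gives e = 0.
Every clause now holds.
A satisfying assignment: a: 0; b: 0; c: 0; d: 1; e: 0.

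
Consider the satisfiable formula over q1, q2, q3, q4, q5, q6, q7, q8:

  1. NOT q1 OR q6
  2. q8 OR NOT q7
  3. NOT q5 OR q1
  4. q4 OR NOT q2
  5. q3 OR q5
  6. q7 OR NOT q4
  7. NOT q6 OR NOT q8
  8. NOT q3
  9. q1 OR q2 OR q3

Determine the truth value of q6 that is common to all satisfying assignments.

Suppose q6 = false.
Unit clause (NOT q1) forces q1 = false.
Unit clause (NOT q5) forces q5 = false.
Unit clause (q3) forces q3 = true.
Now (NOT q3) is unsatisfied and unit — conflict.
So every satisfying assignment has q6 = True.

True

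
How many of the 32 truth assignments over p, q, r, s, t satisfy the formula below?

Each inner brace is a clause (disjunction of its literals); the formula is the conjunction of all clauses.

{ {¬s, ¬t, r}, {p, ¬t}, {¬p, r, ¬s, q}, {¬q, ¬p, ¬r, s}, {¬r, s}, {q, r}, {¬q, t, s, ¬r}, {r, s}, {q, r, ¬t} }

8

There are 2^5 = 32 truth assignments over (p, q, r, s, t).
Split on q. With q = True, the clauses containing q are satisfied and ¬q drops from the rest; 5 of the 2^4 = 16 assignments to the other variables satisfy what remains.
With q = False, by the same count on the reduced clause set, 3 assignments work.
Total: 5 + 3 = 8.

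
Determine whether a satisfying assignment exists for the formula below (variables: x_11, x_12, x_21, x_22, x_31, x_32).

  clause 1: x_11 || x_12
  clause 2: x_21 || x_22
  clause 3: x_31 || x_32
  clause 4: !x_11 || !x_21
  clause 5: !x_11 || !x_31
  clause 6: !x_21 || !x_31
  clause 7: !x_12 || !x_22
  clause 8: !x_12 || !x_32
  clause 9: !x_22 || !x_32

No

Try x_11 = true.
From the singleton clause (!x_21), x_21 = false.
From the singleton clause (x_22), x_22 = true.
From the singleton clause (!x_31), x_31 = false.
From the singleton clause (x_32), x_32 = true.
Now (!x_32) is unsatisfied and unit — conflict.
So x_11 must be the other value — set x_11 = false.
From the singleton clause (x_12), x_12 = true.
From the singleton clause (!x_22), x_22 = false.
From the singleton clause (x_21), x_21 = true.
From the singleton clause (!x_31), x_31 = false.
From the singleton clause (x_32), x_32 = true.
Now (!x_32) is unsatisfied and unit — conflict.
Both values of x_11 lead to a conflict.
No assignment satisfies every clause.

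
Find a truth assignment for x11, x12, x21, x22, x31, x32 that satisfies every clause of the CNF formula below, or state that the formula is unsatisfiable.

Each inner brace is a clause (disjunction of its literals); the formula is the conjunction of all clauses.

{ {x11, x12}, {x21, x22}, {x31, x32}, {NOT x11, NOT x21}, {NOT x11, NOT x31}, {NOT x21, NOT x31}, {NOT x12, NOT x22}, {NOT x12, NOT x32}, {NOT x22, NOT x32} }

Try x11 = true.
From the singleton clause (NOT x21), x21 = false.
From the singleton clause (x22), x22 = true.
From the singleton clause (NOT x31), x31 = false.
From the singleton clause (x32), x32 = true.
But (NOT x32) is also a unit clause — contradiction.
So x11 must be the other value — set x11 = false.
From the singleton clause (x12), x12 = true.
From the singleton clause (NOT x22), x22 = false.
From the singleton clause (x21), x21 = true.
From the singleton clause (NOT x31), x31 = false.
From the singleton clause (x32), x32 = true.
But (NOT x32) is also a unit clause — contradiction.
Neither x11 = true nor x11 = false works.

UNSATISFIABLE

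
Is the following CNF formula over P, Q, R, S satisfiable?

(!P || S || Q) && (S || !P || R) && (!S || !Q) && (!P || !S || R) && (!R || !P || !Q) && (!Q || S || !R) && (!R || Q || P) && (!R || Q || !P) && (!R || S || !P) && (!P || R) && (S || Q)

Suppose S = true.
From the singleton clause (!Q), Q = false.
Suppose P = false.
From the singleton clause (!R), R = false.
All clauses are satisfied.
A satisfying assignment: P=false; Q=false; R=false; S=true.

Yes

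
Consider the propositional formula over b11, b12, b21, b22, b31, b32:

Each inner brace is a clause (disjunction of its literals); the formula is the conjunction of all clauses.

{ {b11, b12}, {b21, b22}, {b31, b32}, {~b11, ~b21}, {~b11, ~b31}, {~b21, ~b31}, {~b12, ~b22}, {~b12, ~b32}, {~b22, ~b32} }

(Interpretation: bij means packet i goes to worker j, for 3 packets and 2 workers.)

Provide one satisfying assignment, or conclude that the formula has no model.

UNSATISFIABLE

Try b11 = 1.
From the singleton clause (~b21), b21 = 0.
From the singleton clause (b22), b22 = 1.
From the singleton clause (~b31), b31 = 0.
From the singleton clause (b32), b32 = 1.
That conflicts with the unit clause (~b32).
That branch fails; take b11 = 0 instead.
From the singleton clause (b12), b12 = 1.
From the singleton clause (~b22), b22 = 0.
From the singleton clause (b21), b21 = 1.
From the singleton clause (~b31), b31 = 0.
From the singleton clause (b32), b32 = 1.
That conflicts with the unit clause (~b32).
Both values of b11 lead to a conflict.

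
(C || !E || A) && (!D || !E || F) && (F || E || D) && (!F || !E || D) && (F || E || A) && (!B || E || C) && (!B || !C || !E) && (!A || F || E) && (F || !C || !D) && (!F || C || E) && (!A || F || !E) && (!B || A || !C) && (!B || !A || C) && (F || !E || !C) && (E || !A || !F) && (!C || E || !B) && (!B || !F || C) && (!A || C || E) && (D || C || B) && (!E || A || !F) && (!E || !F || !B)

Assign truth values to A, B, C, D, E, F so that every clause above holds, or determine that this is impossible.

Branch on C: set C = true.
Branch on B: set B = false.
Branch on F: set F = true.
Branch on E: set E = false.
The clause (!A) is unit, so A = false.
Every clause is now satisfied; D is unconstrained.

A ↦ false; B ↦ false; C ↦ true; D ↦ true; E ↦ false; F ↦ true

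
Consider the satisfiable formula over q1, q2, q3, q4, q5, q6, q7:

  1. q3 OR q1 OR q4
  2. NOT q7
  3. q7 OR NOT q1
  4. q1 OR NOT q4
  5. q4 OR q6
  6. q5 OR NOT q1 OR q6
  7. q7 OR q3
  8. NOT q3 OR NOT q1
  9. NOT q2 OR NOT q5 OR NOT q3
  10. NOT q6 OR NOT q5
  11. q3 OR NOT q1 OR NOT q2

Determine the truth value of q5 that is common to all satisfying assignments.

False

Suppose q5 = true.
The clause (NOT q7) is unit, so q7 = false.
The clause (NOT q1) is unit, so q1 = false.
The clause (NOT q4) is unit, so q4 = false.
The clause (q3) is unit, so q3 = true.
The clause (q6) is unit, so q6 = true.
But (NOT q6) is also a unit clause — contradiction.
So every satisfying assignment has q5 = False.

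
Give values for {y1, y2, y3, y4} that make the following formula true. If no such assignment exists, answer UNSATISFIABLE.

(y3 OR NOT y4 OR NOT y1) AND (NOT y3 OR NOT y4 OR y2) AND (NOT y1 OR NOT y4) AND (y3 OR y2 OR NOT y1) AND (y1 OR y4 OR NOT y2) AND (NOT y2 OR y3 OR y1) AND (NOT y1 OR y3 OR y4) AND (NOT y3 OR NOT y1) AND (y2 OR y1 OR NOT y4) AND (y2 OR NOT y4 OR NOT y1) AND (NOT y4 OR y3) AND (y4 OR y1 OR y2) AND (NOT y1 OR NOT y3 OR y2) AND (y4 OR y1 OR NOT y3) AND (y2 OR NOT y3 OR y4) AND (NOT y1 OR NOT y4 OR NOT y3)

Try y1 = false.
Try y4 = true.
(y2) alone gives y2 = true.
(y3) alone gives y3 = true.
Every clause now holds.

y1=false,  y2=true,  y3=true,  y4=true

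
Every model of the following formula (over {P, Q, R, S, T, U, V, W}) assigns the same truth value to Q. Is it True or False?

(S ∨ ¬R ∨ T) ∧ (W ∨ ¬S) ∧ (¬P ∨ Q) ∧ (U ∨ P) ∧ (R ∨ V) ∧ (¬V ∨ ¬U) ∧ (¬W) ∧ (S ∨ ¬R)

True

Suppose Q = False.
From the singleton clause (¬P), P = False.
From the singleton clause (U), U = True.
From the singleton clause (¬V), V = False.
From the singleton clause (R), R = True.
From the singleton clause (¬W), W = False.
From the singleton clause (¬S), S = False.
But (S) is also a unit clause — contradiction.
So every satisfying assignment has Q = True.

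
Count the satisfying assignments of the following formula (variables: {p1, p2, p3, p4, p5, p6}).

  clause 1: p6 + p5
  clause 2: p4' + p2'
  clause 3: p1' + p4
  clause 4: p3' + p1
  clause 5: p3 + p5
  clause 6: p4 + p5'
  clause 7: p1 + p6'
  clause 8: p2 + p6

There are 2^6 = 64 truth assignments over (p1, p2, p3, p4, p5, p6).
Split on p3. With p3 = 1, the clauses containing p3 are satisfied and p3' drops from the rest; 2 of the 2^5 = 32 assignments to the other variables satisfy what remains.
With p3 = 0, by the same count on the reduced clause set, 1 assignment works.
(One model: p1=T, p2=F, p3=F, p4=T, p5=T, p6=T.)
Total: 2 + 1 = 3.

3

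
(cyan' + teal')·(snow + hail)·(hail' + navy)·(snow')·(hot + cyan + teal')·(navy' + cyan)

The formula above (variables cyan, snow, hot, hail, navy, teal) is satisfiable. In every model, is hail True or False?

Suppose hail = 0.
The clause (snow) is unit, so snow = 1.
Now (snow') is unsatisfied and unit — conflict.
So every satisfying assignment has hail = True.

True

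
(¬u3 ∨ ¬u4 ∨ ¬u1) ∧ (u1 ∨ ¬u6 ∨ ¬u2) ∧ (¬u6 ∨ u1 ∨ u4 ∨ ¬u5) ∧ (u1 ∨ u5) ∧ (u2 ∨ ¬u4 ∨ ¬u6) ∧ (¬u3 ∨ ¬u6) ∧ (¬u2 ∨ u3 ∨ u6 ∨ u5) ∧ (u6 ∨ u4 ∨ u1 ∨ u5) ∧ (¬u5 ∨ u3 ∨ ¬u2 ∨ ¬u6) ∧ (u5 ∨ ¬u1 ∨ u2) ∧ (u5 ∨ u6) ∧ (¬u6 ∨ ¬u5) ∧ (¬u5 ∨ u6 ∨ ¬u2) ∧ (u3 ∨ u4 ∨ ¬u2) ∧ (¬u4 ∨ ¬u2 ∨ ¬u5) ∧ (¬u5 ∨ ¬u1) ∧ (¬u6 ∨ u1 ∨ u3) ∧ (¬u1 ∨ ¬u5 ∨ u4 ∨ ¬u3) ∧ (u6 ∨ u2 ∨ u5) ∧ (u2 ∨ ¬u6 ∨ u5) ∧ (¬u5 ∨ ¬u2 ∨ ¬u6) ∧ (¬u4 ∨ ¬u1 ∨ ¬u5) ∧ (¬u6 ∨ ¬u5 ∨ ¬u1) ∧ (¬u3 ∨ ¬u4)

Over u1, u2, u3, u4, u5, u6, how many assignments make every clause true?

4

There are 2^6 = 64 truth assignments over (u1, u2, u3, u4, u5, u6).
Split on u1. With u1 = True, the clauses containing u1 are satisfied and ¬u1 drops from the rest; 1 of the 2^5 = 32 assignments to the other variables satisfy what remains.
With u1 = False, by the same count on the reduced clause set, 3 assignments work.
(One model: u1=F, u2=F, u3=F, u4=F, u5=T, u6=F.)
Total: 1 + 3 = 4.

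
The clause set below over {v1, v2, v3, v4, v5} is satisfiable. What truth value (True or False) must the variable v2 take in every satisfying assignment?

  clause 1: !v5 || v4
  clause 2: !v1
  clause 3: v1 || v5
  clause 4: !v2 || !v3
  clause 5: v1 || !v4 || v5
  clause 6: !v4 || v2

Suppose v2 = false.
The clause (!v1) is unit, so v1 = false.
The clause (v5) is unit, so v5 = true.
The clause (v4) is unit, so v4 = true.
Now (!v4) is unsatisfied and unit — conflict.
So every satisfying assignment has v2 = True.

True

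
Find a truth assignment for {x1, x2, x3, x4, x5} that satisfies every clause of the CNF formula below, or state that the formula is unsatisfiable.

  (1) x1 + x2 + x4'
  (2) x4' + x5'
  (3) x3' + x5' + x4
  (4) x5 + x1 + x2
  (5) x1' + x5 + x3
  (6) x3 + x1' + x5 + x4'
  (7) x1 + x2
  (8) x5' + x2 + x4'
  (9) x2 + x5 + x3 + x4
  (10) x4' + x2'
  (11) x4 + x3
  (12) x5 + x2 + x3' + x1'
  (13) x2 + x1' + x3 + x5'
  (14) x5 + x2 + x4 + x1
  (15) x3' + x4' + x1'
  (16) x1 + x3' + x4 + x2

x1: 1, x2: 1, x3: 1, x4: 0, x5: 0

Case x4 = 0:
Unit clause (x3) forces x3 = 1.
Unit clause (x5') forces x5 = 0.
Case x1 = 1:
Unit clause (x2) forces x2 = 1.
This assignment satisfies each clause.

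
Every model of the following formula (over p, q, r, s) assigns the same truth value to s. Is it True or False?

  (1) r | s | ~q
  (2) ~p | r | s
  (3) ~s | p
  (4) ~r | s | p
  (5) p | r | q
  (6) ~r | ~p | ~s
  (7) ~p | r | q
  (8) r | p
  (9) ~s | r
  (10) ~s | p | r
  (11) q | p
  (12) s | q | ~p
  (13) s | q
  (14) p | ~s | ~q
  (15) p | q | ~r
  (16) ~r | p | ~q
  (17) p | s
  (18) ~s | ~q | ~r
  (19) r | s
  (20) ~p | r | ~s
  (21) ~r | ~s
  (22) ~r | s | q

False

Suppose s = 1.
(p) alone gives p = 1.
(~r) alone gives r = 0.
Now (r) is unsatisfied and unit — conflict.
So every satisfying assignment has s = False.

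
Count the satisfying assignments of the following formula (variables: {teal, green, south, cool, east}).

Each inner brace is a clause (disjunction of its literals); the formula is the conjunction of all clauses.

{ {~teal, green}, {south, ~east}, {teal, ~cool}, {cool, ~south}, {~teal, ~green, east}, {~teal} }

2

There are 2^5 = 32 truth assignments over (teal, green, south, cool, east).
Split on cool. With cool = 1, the clauses containing cool are satisfied and ~cool drops from the rest; 0 of the 2^4 = 16 assignments to the other variables satisfy what remains.
With cool = 0, by the same count on the reduced clause set, 2 assignments work.
(One model: teal=F, green=F, south=F, cool=F, east=F.)
Total: 0 + 2 = 2.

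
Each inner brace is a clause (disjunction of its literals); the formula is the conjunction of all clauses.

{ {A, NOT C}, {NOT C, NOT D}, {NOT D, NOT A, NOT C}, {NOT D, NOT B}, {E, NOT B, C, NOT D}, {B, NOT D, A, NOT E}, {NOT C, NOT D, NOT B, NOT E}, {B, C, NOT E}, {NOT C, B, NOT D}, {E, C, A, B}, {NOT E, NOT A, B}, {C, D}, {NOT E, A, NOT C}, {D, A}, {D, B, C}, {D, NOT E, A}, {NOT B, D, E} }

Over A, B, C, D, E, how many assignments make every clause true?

3

There are 2^5 = 32 truth assignments over (A, B, C, D, E).
Split on A. With A = true, the clauses containing A are satisfied and NOT A drops from the rest; 3 of the 2^4 = 16 assignments to the other variables satisfy what remains.
With A = false, by the same count on the reduced clause set, 0 assignments work.
(One model: A=T, B=F, C=F, D=T, E=F.)
Total: 3 + 0 = 3.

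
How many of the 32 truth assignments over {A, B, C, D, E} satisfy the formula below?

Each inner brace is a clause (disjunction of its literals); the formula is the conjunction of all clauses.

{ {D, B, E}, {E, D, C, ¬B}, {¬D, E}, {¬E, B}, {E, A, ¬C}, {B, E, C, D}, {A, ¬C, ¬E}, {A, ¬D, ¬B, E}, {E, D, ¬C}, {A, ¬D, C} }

There are 2^5 = 32 truth assignments over (A, B, C, D, E).
Split on E. With E = True, the clauses containing E are satisfied and ¬E drops from the rest; 5 of the 2^4 = 16 assignments to the other variables satisfy what remains.
With E = False, by the same count on the reduced clause set, 0 assignments work.
(One model: A=F, B=T, C=F, D=F, E=T.)
Total: 5 + 0 = 5.

5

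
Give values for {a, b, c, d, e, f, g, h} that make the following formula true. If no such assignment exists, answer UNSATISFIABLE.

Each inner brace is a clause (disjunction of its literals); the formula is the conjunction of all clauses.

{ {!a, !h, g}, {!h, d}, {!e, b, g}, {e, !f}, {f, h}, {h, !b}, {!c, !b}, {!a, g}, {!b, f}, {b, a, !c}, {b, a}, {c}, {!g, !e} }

The clause (c) is unit, so c = true.
The clause (!b) is unit, so b = false.
The clause (a) is unit, so a = true.
The clause (g) is unit, so g = true.
The clause (!e) is unit, so e = false.
The clause (!f) is unit, so f = false.
The clause (h) is unit, so h = true.
The clause (d) is unit, so d = true.
All clauses are satisfied.

a ↦ true, b ↦ false, c ↦ true, d ↦ true, e ↦ false, f ↦ false, g ↦ true, h ↦ true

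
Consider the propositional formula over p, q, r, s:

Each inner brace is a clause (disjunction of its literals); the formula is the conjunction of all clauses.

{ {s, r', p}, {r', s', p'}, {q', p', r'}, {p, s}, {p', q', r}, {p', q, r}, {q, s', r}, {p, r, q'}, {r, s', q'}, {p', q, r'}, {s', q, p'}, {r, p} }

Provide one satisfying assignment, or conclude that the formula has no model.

Case p = 0:
(s) alone gives s = 1.
(r) alone gives r = 1.
Every clause is now satisfied; q is unconstrained.

p=0,  q=1,  r=1,  s=1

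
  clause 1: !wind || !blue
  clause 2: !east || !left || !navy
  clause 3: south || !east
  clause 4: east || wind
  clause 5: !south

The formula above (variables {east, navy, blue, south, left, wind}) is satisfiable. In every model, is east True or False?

Suppose east = true.
The clause (south) is unit, so south = true.
But (!south) is also a unit clause — contradiction.
So every satisfying assignment has east = False.

False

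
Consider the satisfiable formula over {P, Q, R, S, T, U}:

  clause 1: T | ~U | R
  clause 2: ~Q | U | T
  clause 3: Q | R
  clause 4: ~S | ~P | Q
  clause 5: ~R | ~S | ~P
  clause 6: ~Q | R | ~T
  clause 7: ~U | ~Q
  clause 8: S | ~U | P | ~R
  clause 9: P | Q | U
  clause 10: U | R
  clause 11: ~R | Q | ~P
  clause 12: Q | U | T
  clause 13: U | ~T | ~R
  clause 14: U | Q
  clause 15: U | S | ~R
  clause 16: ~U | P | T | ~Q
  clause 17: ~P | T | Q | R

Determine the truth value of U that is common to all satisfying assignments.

Suppose U = 0.
(R) alone gives R = 1.
(~T) alone gives T = 0.
(~Q) alone gives Q = 0.
That conflicts with the unit clause (Q).
So every satisfying assignment has U = True.

True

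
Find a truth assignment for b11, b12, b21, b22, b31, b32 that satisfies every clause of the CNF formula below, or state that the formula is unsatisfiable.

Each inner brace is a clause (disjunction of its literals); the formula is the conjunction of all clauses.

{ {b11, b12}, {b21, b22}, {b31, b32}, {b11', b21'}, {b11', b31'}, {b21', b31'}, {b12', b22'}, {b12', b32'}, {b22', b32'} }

Branch on b11: set b11 = 1.
The clause (b21') is unit, so b21 = 0.
The clause (b22) is unit, so b22 = 1.
The clause (b31') is unit, so b31 = 0.
The clause (b32) is unit, so b32 = 1.
Now (b32') is unsatisfied and unit — conflict.
That branch fails; take b11 = 0 instead.
The clause (b12) is unit, so b12 = 1.
The clause (b22') is unit, so b22 = 0.
The clause (b21) is unit, so b21 = 1.
The clause (b31') is unit, so b31 = 0.
The clause (b32) is unit, so b32 = 1.
Now (b32') is unsatisfied and unit — conflict.
Both values of b11 lead to a conflict.

UNSATISFIABLE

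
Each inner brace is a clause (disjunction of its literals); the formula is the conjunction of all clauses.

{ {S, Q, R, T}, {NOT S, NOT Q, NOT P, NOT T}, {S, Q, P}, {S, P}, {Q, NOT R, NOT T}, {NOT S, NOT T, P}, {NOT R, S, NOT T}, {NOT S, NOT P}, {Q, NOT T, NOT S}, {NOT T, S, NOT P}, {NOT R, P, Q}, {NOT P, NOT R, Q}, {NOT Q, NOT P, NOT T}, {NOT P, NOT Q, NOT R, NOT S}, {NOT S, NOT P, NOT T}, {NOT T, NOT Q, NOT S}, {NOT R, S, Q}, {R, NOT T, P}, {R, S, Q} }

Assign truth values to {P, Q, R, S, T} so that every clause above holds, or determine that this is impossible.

P=false, Q=true, R=false, S=true, T=false

Branch on S: set S = true.
From the singleton clause (NOT P), P = false.
From the singleton clause (NOT T), T = false.
Branch on R: set R = false.
All clauses hold; Q can take either value.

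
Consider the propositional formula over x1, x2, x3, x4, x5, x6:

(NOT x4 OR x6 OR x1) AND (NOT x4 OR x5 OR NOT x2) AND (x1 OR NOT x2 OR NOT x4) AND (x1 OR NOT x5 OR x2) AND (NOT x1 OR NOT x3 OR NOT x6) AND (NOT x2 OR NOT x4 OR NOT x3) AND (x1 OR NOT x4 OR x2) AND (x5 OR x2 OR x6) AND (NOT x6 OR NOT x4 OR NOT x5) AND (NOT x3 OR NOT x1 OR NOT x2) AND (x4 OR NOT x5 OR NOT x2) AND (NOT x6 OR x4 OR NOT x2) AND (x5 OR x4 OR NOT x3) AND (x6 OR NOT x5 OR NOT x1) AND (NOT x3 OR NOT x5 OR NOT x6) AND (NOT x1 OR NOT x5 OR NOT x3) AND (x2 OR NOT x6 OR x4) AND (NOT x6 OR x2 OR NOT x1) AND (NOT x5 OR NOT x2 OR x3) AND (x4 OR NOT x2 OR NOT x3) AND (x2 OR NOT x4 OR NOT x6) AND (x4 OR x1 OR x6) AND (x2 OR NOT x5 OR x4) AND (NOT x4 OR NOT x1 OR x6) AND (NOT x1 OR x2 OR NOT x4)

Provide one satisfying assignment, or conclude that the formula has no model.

Try x4 = false.
Try x5 = false.
From the singleton clause (NOT x3), x3 = false.
Try x2 = true.
From the singleton clause (NOT x6), x6 = false.
From the singleton clause (x1), x1 = true.
All clauses are satisfied.

x1 ↦ true; x2 ↦ true; x3 ↦ false; x4 ↦ false; x5 ↦ false; x6 ↦ false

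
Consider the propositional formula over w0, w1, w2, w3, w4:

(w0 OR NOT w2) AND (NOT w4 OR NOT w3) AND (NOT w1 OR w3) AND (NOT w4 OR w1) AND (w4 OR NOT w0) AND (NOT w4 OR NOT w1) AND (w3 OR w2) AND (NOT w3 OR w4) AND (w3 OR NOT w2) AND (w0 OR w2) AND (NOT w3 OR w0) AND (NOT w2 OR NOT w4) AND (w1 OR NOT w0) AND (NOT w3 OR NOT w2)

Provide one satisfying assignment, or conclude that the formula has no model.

Suppose w0 = true.
From the singleton clause (w4), w4 = true.
From the singleton clause (NOT w3), w3 = false.
From the singleton clause (NOT w1), w1 = false.
Now (w1) is unsatisfied and unit — conflict.
That branch fails; take w0 = false instead.
From the singleton clause (NOT w2), w2 = false.
Now (w2) is unsatisfied and unit — conflict.
Both values of w0 lead to a conflict.

UNSATISFIABLE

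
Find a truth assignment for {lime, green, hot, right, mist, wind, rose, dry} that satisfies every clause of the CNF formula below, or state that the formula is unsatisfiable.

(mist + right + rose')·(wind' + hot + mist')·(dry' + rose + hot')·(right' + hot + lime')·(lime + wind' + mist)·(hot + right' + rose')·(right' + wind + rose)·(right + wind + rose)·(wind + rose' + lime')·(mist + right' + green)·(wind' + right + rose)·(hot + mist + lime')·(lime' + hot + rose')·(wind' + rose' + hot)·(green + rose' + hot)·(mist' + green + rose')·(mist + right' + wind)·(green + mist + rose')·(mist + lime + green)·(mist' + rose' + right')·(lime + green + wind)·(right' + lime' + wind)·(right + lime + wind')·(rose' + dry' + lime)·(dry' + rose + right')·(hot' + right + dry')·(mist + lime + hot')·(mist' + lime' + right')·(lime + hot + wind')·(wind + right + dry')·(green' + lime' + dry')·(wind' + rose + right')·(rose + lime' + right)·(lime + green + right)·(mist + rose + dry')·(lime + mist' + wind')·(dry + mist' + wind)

lime: 1, green: 1, hot: 1, right: 1, mist: 0, wind: 1, rose: 1, dry: 0

Case mist = 0:
Case right = 1:
The clause (green) is unit, so green = 1.
The clause (wind) is unit, so wind = 1.
The clause (lime) is unit, so lime = 1.
The clause (hot) is unit, so hot = 1.
The clause (dry') is unit, so dry = 0.
The clause (rose) is unit, so rose = 1.
This assignment satisfies each clause.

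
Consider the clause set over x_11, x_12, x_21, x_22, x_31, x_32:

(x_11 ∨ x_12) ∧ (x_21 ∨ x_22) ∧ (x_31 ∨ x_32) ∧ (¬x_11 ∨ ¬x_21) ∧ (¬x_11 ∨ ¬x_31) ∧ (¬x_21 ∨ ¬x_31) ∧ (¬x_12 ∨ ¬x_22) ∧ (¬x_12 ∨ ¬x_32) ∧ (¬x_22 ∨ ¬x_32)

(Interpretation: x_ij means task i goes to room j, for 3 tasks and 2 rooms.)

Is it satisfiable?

No

Try x_11 = True.
The clause (¬x_21) is unit, so x_21 = False.
The clause (x_22) is unit, so x_22 = True.
The clause (¬x_31) is unit, so x_31 = False.
The clause (x_32) is unit, so x_32 = True.
That conflicts with the unit clause (¬x_32).
Undo x_11 and try x_11 = False.
The clause (x_12) is unit, so x_12 = True.
The clause (¬x_22) is unit, so x_22 = False.
The clause (x_21) is unit, so x_21 = True.
The clause (¬x_31) is unit, so x_31 = False.
The clause (x_32) is unit, so x_32 = True.
That conflicts with the unit clause (¬x_32).
Either choice for x_11 ends in contradiction.
No assignment satisfies every clause.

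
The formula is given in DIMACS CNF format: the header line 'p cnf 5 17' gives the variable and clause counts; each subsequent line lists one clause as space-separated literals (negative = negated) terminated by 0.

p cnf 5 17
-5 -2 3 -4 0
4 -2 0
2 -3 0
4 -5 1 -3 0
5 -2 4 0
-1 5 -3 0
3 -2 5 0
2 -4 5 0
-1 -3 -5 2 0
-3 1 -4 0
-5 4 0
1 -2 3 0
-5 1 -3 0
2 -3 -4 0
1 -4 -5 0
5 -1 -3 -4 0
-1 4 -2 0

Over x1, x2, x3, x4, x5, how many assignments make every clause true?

There are 2^5 = 32 truth assignments over (x1, x2, x3, x4, x5).
Split on x4. With x4 = True, the clauses containing x4 are satisfied and ¬x4 drops from the rest; 2 of the 2^4 = 16 assignments to the other variables satisfy what remains.
With x4 = False, by the same count on the reduced clause set, 2 assignments work.
Total: 2 + 2 = 4.

4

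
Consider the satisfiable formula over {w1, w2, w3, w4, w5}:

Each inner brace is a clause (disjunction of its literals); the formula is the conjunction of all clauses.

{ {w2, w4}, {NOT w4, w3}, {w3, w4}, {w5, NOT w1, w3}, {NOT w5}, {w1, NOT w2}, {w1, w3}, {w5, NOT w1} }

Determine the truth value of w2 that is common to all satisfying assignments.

False

Suppose w2 = true.
From the singleton clause (NOT w5), w5 = false.
From the singleton clause (w1), w1 = true.
But (NOT w1) is also a unit clause — contradiction.
So every satisfying assignment has w2 = False.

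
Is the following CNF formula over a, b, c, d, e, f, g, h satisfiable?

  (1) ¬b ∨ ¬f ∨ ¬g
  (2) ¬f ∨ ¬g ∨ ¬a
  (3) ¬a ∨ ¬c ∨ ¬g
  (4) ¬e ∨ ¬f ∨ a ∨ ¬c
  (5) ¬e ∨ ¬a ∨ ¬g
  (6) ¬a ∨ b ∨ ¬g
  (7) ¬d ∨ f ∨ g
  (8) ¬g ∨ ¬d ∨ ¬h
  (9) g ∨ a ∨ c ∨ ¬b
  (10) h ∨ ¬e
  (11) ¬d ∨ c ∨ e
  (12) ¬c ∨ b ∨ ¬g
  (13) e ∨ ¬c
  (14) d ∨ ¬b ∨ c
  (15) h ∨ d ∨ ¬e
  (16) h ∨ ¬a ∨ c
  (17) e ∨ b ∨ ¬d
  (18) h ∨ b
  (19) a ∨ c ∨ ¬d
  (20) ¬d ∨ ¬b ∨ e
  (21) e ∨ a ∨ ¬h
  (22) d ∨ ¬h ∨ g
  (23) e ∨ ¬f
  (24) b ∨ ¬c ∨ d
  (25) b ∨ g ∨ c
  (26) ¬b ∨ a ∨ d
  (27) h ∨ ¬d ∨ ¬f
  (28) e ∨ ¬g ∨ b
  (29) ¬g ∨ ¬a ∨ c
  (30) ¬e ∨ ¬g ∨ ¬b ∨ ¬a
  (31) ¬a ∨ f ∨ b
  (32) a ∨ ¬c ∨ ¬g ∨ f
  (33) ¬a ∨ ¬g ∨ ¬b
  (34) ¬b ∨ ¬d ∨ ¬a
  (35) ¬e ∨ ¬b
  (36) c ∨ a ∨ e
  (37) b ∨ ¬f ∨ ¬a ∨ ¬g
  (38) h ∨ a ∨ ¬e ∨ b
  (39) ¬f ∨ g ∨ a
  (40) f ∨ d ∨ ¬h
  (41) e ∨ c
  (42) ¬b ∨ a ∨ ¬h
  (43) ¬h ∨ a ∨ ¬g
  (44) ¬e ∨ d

Yes, satisfiable

Suppose h = True.
Suppose g = False.
The clause (d) is unit, so d = True.
The clause (f) is unit, so f = True.
The clause (e) is unit, so e = True.
The clause (¬b) is unit, so b = False.
The clause (c) is unit, so c = True.
The clause (a) is unit, so a = True.
All clauses are satisfied.
A satisfying assignment: a ↦ True, b ↦ False, c ↦ True, d ↦ True, e ↦ True, f ↦ True, g ↦ False, h ↦ True.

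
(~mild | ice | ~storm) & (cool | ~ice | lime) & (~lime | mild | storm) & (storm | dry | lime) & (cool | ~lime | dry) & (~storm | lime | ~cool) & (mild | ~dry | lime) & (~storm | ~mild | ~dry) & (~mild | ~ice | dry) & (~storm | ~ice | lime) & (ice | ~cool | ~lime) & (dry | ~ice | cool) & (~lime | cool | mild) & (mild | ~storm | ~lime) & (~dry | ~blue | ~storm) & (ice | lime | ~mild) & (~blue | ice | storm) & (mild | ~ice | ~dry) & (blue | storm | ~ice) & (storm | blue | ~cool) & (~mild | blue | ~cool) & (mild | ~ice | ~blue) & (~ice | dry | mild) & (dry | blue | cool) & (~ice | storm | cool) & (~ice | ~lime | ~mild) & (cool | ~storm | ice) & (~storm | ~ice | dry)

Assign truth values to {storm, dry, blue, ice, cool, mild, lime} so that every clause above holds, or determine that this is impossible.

storm: 0; dry: 1; blue: 1; ice: 1; cool: 1; mild: 1; lime: 0

Try mild = 1.
Try ice = 1.
(dry) alone gives dry = 1.
(~storm) alone gives storm = 0.
(blue) alone gives blue = 1.
(cool) alone gives cool = 1.
(~lime) alone gives lime = 0.
This assignment satisfies each clause.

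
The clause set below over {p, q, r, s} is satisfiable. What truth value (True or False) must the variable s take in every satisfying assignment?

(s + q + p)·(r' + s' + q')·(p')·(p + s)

True

Suppose s = 0.
Unit clause (p') forces p = 0.
Now (p) is unsatisfied and unit — conflict.
So every satisfying assignment has s = True.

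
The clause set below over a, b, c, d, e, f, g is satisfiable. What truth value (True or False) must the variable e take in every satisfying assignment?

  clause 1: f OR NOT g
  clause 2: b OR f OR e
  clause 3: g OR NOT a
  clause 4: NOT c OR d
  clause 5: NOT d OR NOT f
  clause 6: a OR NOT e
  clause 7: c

False

Suppose e = true.
From the singleton clause (a), a = true.
From the singleton clause (g), g = true.
From the singleton clause (f), f = true.
From the singleton clause (NOT d), d = false.
From the singleton clause (NOT c), c = false.
Now (c) is unsatisfied and unit — conflict.
So every satisfying assignment has e = False.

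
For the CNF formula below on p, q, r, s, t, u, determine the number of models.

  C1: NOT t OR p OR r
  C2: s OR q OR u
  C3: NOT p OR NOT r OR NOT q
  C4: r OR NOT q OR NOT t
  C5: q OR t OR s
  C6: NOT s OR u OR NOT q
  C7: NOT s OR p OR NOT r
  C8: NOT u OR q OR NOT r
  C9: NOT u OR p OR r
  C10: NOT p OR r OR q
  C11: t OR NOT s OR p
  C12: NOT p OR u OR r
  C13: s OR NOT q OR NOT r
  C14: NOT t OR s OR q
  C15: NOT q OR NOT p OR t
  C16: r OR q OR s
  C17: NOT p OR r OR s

3

There are 2^6 = 64 truth assignments over (p, q, r, s, t, u).
Split on u. With u = true, the clauses containing u are satisfied and NOT u drops from the rest; 0 of the 2^5 = 32 assignments to the other variables satisfy what remains.
With u = false, by the same count on the reduced clause set, 3 assignments work.
(One model: p=F, q=T, r=F, s=F, t=F, u=F.)
Total: 0 + 3 = 3.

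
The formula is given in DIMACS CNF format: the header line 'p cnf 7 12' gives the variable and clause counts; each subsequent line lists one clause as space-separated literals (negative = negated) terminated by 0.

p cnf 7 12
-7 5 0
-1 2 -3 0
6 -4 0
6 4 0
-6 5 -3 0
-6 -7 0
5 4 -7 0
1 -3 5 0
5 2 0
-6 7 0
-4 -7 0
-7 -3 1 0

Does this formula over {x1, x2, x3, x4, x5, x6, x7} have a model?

Suppose x7 = False.
The clause (¬x6) is unit, so x6 = False.
The clause (¬x4) is unit, so x4 = False.
But (x4) is also a unit clause — contradiction.
That branch fails; take x7 = True instead.
The clause (x5) is unit, so x5 = True.
The clause (¬x6) is unit, so x6 = False.
The clause (¬x4) is unit, so x4 = False.
But (x4) is also a unit clause — contradiction.
Both values of x7 lead to a conflict.
No assignment satisfies every clause.

No, unsatisfiable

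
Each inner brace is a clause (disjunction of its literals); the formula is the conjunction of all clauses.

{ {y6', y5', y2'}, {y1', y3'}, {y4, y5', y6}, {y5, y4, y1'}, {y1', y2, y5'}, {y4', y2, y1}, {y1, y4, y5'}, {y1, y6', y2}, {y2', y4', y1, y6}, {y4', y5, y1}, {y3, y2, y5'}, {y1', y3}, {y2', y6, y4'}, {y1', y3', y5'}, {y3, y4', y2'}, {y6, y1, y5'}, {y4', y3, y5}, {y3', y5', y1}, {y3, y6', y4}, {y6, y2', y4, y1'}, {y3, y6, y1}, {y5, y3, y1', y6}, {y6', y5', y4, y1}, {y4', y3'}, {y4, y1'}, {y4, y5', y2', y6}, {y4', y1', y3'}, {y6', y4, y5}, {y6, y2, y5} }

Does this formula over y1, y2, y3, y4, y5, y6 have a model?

Case y1 = 0:
Case y4 = 0:
(y5') alone gives y5 = 0.
(y6') alone gives y6 = 0.
(y3) alone gives y3 = 1.
(y2) alone gives y2 = 1.
Every clause now holds.
A satisfying assignment: y1=0, y2=1, y3=1, y4=0, y5=0, y6=0.

Satisfiable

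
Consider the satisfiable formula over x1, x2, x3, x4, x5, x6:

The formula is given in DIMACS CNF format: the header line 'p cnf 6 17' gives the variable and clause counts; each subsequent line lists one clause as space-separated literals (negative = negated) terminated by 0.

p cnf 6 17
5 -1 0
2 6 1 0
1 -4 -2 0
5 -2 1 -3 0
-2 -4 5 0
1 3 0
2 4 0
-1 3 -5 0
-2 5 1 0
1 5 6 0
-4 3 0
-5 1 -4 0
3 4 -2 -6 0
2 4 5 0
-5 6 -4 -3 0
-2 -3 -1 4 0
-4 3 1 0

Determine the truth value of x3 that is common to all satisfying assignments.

True

Suppose x3 = False.
From the singleton clause (x1), x1 = True.
From the singleton clause (x5), x5 = True.
But (¬x5) is also a unit clause — contradiction.
So every satisfying assignment has x3 = True.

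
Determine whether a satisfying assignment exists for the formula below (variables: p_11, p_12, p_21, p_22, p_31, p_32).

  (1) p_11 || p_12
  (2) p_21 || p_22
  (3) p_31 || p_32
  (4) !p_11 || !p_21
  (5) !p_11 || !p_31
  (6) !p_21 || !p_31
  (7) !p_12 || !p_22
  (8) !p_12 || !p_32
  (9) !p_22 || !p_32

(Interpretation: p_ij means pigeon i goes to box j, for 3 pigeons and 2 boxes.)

No, unsatisfiable

Branch on p_11: set p_11 = true.
(!p_21) alone gives p_21 = false.
(p_22) alone gives p_22 = true.
(!p_31) alone gives p_31 = false.
(p_32) alone gives p_32 = true.
Now (!p_32) is unsatisfied and unit — conflict.
So p_11 must be the other value — set p_11 = false.
(p_12) alone gives p_12 = true.
(!p_22) alone gives p_22 = false.
(p_21) alone gives p_21 = true.
(!p_31) alone gives p_31 = false.
(p_32) alone gives p_32 = true.
Now (!p_32) is unsatisfied and unit — conflict.
Both values of p_11 lead to a conflict.
No assignment satisfies every clause.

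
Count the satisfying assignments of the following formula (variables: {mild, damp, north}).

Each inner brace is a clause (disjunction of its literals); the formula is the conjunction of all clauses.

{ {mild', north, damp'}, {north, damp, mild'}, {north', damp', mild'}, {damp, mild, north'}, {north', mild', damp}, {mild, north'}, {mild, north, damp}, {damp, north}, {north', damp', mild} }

There are 2^3 = 8 truth assignments over (mild, damp, north).
Split on north. With north = 1, the clauses containing north are satisfied and north' drops from the rest; 0 of the 2^2 = 4 assignments to the other variables satisfy what remains.
With north = 0, by the same count on the reduced clause set, 1 assignment works.
(One model: mild=F, damp=T, north=F.)
Total: 0 + 1 = 1.

1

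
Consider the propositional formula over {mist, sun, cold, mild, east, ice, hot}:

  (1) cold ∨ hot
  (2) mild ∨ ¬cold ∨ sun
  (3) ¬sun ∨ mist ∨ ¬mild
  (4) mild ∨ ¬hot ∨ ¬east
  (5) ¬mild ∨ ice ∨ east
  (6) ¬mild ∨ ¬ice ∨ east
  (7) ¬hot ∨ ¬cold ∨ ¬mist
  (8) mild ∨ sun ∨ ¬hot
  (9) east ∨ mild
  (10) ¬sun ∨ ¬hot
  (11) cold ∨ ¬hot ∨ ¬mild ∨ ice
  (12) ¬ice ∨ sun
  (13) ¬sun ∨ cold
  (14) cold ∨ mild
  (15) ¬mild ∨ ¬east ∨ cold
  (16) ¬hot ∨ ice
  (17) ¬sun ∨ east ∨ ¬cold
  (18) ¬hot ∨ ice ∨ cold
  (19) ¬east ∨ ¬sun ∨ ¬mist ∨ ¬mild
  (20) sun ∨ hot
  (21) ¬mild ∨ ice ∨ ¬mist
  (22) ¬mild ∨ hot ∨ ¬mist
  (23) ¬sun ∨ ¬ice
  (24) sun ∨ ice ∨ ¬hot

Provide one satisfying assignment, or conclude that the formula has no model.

Branch on cold: set cold = True.
Branch on mild: set mild = False.
(sun) alone gives sun = True.
(east) alone gives east = True.
(¬hot) alone gives hot = False.
(¬ice) alone gives ice = False.
No clause remains; mist is free.

mist ↦ False,  sun ↦ True,  cold ↦ True,  mild ↦ False,  east ↦ True,  ice ↦ False,  hot ↦ False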